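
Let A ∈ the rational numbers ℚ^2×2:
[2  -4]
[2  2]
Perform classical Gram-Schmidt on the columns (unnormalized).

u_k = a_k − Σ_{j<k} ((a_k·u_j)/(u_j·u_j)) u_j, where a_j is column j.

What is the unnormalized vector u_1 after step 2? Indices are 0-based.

u_1 = (-3, 3)

Step 1: u_0 = a_0 = (2, 2).
Step 2: u_1 = a_1 − (-1/2)·u_0 = (-3, 3).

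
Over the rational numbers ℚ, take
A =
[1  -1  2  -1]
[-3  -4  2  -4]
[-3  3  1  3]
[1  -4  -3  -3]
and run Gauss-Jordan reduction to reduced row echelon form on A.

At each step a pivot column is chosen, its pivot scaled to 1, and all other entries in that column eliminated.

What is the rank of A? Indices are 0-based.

[1] R0 /= 1  ⇒  (1, -1, 2, -1)
     R1 -= -3·R0  ⇒  (0, -7, 8, -7)
     R2 -= -3·R0  ⇒  (0, 0, 7, 0)
     R3 -= 1·R0  ⇒  (0, -3, -5, -2)
[2] R1 /= -7  ⇒  (0, 1, -8/7, 1)
     R0 -= -1·R1  ⇒  (1, 0, 6/7, 0)
     R3 -= -3·R1  ⇒  (0, 0, -59/7, 1)
[3] R2 /= 7  ⇒  (0, 0, 1, 0)
     R0 -= 6/7·R2  ⇒  (1, 0, 0, 0)
     R1 -= -8/7·R2  ⇒  (0, 1, 0, 1)
     R3 -= -59/7·R2  ⇒  (0, 0, 0, 1)
[4] R3 /= 1  ⇒  (0, 0, 0, 1)
     R1 -= 1·R3  ⇒  (0, 1, 0, 0)

rank = 4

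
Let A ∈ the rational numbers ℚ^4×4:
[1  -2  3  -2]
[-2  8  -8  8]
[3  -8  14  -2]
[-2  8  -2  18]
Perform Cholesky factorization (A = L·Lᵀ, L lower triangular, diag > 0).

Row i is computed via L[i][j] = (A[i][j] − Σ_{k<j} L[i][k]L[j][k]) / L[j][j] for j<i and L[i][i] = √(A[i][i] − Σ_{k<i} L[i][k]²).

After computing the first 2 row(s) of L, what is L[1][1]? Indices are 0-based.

Step 1: L[0][0] = √(1) = 1.
  L[1][0] = (-2) / L[0][0] = -2.
Step 2: L[1][1] = √(4) = 2.

L[1][1] = 2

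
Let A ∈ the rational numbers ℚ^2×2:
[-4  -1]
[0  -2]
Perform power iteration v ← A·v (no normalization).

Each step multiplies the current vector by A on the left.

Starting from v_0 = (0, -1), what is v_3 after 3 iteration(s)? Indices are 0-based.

v_3 = (28, 8)

v_0 = (0, -1).
v_1 = A·v_0 = (1, 2).
v_2 = A·v_1 = (-6, -4).
v_3 = A·v_2 = (28, 8).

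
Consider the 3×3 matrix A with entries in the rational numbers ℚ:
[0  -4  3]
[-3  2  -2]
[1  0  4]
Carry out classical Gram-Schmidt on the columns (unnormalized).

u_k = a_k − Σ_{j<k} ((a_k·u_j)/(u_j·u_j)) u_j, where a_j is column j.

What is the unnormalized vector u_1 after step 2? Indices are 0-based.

u_1 = (-4, 1/5, 3/5)

Step 1: u_0 = a_0 = (0, -3, 1).
Step 2: u_1 = a_1 − (-3/5)·u_0 = (-4, 1/5, 3/5).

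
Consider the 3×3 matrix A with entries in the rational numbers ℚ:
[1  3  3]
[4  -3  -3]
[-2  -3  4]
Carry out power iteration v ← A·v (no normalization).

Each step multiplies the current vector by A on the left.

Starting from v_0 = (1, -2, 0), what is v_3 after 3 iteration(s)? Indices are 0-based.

v_3 = (-161, 346, 96)

v_0 = (1, -2, 0).
v_1 = A·v_0 = (-5, 10, 4).
v_2 = A·v_1 = (37, -62, -4).
v_3 = A·v_2 = (-161, 346, 96).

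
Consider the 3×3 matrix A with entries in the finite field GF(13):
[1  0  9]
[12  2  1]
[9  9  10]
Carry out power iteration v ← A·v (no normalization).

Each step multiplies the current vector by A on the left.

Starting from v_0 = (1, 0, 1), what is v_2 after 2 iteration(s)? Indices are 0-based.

v_0 = (1, 0, 1).
v_1 = A·v_0 = (10, 0, 6).
v_2 = A·v_1 = (12, 9, 7).

v_2 = (12, 9, 7)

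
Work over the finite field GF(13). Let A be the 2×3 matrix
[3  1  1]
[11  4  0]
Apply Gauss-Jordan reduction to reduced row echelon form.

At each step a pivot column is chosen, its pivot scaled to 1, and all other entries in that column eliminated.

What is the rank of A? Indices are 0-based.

rank = 2

[1] R0 /= 3  ⇒  (1, 9, 9)
     R1 -= 11·R0  ⇒  (0, 9, 5)
[2] R1 /= 9  ⇒  (0, 1, 2)
     R0 -= 9·R1  ⇒  (1, 0, 4)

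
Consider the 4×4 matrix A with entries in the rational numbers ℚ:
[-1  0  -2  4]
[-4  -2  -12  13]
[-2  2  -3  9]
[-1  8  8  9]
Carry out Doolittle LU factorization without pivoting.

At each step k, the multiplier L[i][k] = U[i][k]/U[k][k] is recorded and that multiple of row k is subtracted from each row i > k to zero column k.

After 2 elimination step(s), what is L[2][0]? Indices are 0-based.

L[2][0] = 2

k=0: U[0][0]=-1
  eliminate (1,0): mult=4, new row 1: (0, -2, -4, -3); set L[1][0]=4
  eliminate (2,0): mult=2, new row 2: (0, 2, 1, 1); set L[2][0]=2
  eliminate (3,0): mult=1, new row 3: (0, 8, 10, 5); set L[3][0]=1
k=1: U[1][1]=-2
  eliminate (2,1): mult=-1, new row 2: (0, 0, -3, -2); set L[2][1]=-1
  eliminate (3,1): mult=-4, new row 3: (0, 0, -6, -7); set L[3][1]=-4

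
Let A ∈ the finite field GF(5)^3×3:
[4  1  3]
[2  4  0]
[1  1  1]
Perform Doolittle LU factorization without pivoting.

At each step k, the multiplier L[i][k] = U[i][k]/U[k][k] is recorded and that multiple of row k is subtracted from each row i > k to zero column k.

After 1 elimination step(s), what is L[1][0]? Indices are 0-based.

L[1][0] = 3

k=0: U[0][0]=4
  eliminate (1,0): mult=3, new row 1: (0, 1, 1); set L[1][0]=3
  eliminate (2,0): mult=4, new row 2: (0, 2, 4); set L[2][0]=4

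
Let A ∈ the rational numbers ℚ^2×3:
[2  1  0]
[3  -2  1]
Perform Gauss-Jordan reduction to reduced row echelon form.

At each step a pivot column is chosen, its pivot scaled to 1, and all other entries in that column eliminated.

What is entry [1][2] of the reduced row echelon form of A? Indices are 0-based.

M[1][2] = -2/7

step 1: normalize row 0 (÷2) = (1, 1/2, 0)
  row 1: subtract 3×row0 = (0, -7/2, 1)
step 2: normalize row 1 (÷-7/2) = (0, 1, -2/7)
  row 0: subtract 1/2×row1 = (1, 0, 1/7)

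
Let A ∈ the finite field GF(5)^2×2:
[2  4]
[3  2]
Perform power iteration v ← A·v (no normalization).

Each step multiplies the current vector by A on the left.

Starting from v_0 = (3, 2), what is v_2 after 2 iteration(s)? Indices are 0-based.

v_0 = (3, 2).
v_1 = A·v_0 = (4, 3).
v_2 = A·v_1 = (0, 3).

v_2 = (0, 3)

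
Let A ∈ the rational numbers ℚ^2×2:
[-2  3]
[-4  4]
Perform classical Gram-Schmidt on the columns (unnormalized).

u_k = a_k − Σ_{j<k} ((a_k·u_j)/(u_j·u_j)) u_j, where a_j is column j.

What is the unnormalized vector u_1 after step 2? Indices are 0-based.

Step 1: u_0 = a_0 = (-2, -4).
Step 2: u_1 = a_1 − (-11/10)·u_0 = (4/5, -2/5).

u_1 = (4/5, -2/5)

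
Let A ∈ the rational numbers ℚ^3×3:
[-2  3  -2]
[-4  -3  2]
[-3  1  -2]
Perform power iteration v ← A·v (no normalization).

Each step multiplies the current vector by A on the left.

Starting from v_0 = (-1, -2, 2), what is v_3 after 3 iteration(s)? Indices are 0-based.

v_3 = (-264, -120, -296)

v_0 = (-1, -2, 2).
v_1 = A·v_0 = (-8, 14, -3).
v_2 = A·v_1 = (64, -16, 44).
v_3 = A·v_2 = (-264, -120, -296).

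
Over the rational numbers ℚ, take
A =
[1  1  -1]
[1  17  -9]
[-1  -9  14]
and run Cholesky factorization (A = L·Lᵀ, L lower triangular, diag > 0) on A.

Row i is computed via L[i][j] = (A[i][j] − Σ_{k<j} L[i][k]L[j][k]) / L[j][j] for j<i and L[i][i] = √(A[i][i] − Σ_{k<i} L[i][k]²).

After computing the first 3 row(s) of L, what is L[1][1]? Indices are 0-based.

Step 1: L[0][0] = √(1) = 1.
  L[1][0] = (1) / L[0][0] = 1.
Step 2: L[1][1] = √(16) = 4.
  L[2][0] = (-1) / L[0][0] = -1.
  L[2][1] = (-8) / L[1][1] = -2.
Step 3: L[2][2] = √(9) = 3.

L[1][1] = 4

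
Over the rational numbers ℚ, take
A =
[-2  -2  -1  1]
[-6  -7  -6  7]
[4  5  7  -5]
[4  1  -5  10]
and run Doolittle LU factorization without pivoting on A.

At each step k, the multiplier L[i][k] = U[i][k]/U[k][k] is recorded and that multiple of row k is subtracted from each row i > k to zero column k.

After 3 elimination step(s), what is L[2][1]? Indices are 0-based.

Step 1: pivot at (0,0) is -2.
  row1 ← row1 − (3)·row0  ⇒  L[1][0]=3, U row1=(0, -1, -3, 4)
  row2 ← row2 − (-2)·row0  ⇒  L[2][0]=-2, U row2=(0, 1, 5, -3)
  row3 ← row3 − (-2)·row0  ⇒  L[3][0]=-2, U row3=(0, -3, -7, 12)
Step 2: pivot at (1,1) is -1.
  row2 ← row2 − (-1)·row1  ⇒  L[2][1]=-1, U row2=(0, 0, 2, 1)
  row3 ← row3 − (3)·row1  ⇒  L[3][1]=3, U row3=(0, 0, 2, 0)
Step 3: pivot at (2,2) is 2.
  row3 ← row3 − (1)·row2  ⇒  L[3][2]=1, U row3=(0, 0, 0, -1)

L[2][1] = -1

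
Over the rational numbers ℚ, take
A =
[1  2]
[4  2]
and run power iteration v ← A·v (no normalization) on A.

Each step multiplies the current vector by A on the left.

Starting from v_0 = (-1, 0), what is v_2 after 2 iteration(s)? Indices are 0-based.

v_2 = (-9, -12)

v_0 = (-1, 0).
v_1 = A·v_0 = (-1, -4).
v_2 = A·v_1 = (-9, -12).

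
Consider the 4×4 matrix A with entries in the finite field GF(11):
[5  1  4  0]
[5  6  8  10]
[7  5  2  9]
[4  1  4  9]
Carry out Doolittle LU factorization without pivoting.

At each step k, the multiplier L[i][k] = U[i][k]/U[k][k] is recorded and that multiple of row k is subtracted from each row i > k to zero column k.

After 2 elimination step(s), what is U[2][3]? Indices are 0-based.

U[2][3] = 4

k=0: U[0][0]=5
  eliminate (1,0): mult=1, new row 1: (0, 5, 4, 10); set L[1][0]=1
  eliminate (2,0): mult=8, new row 2: (0, 8, 3, 9); set L[2][0]=8
  eliminate (3,0): mult=3, new row 3: (0, 9, 3, 9); set L[3][0]=3
k=1: U[1][1]=5
  eliminate (2,1): mult=6, new row 2: (0, 0, 1, 4); set L[2][1]=6
  eliminate (3,1): mult=4, new row 3: (0, 0, 9, 2); set L[3][1]=4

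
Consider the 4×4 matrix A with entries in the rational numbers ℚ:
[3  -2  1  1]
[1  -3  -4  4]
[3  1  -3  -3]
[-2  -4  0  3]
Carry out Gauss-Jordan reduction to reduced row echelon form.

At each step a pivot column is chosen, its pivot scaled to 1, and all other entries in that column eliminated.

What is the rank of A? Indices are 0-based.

rank = 4

[1] R0 /= 3  ⇒  (1, -2/3, 1/3, 1/3)
     R1 -= 1·R0  ⇒  (0, -7/3, -13/3, 11/3)
     R2 -= 3·R0  ⇒  (0, 3, -4, -4)
     R3 -= -2·R0  ⇒  (0, -16/3, 2/3, 11/3)
[2] R1 /= -7/3  ⇒  (0, 1, 13/7, -11/7)
     R0 -= -2/3·R1  ⇒  (1, 0, 11/7, -5/7)
     R2 -= 3·R1  ⇒  (0, 0, -67/7, 5/7)
     R3 -= -16/3·R1  ⇒  (0, 0, 74/7, -33/7)
[3] R2 /= -67/7  ⇒  (0, 0, 1, -5/67)
     R0 -= 11/7·R2  ⇒  (1, 0, 0, -40/67)
     R1 -= 13/7·R2  ⇒  (0, 1, 0, -96/67)
     R3 -= 74/7·R2  ⇒  (0, 0, 0, -263/67)
[4] R3 /= -263/67  ⇒  (0, 0, 0, 1)
     R0 -= -40/67·R3  ⇒  (1, 0, 0, 0)
     R1 -= -96/67·R3  ⇒  (0, 1, 0, 0)
     R2 -= -5/67·R3  ⇒  (0, 0, 1, 0)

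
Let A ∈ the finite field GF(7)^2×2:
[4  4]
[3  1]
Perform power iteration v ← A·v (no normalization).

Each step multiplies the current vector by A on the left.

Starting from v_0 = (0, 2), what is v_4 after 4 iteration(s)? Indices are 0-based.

v_0 = (0, 2).
v_1 = A·v_0 = (1, 2).
v_2 = A·v_1 = (5, 5).
v_3 = A·v_2 = (5, 6).
v_4 = A·v_3 = (2, 0).

v_4 = (2, 0)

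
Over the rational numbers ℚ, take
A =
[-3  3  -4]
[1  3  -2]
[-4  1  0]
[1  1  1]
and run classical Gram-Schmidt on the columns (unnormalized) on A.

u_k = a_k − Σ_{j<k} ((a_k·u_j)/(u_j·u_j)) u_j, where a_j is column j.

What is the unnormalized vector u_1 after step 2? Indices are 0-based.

u_1 = (2, 10/3, -1/3, 4/3)

Step 1: u_0 = a_0 = (-3, 1, -4, 1).
Step 2: u_1 = a_1 − (-1/3)·u_0 = (2, 10/3, -1/3, 4/3).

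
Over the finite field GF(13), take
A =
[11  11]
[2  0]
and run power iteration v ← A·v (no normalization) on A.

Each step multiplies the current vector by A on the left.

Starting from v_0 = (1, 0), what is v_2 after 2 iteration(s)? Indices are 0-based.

v_0 = (1, 0).
v_1 = A·v_0 = (11, 2).
v_2 = A·v_1 = (0, 9).

v_2 = (0, 9)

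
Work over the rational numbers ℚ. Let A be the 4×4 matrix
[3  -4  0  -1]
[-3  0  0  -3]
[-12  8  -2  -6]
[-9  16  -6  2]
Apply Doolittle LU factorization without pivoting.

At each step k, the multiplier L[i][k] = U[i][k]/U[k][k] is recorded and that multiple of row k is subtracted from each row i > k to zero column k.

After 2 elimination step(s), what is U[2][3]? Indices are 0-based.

Step 1: pivot at (0,0) is 3.
  row1 ← row1 − (-1)·row0  ⇒  L[1][0]=-1, U row1=(0, -4, 0, -4)
  row2 ← row2 − (-4)·row0  ⇒  L[2][0]=-4, U row2=(0, -8, -2, -10)
  row3 ← row3 − (-3)·row0  ⇒  L[3][0]=-3, U row3=(0, 4, -6, -1)
Step 2: pivot at (1,1) is -4.
  row2 ← row2 − (2)·row1  ⇒  L[2][1]=2, U row2=(0, 0, -2, -2)
  row3 ← row3 − (-1)·row1  ⇒  L[3][1]=-1, U row3=(0, 0, -6, -5)

U[2][3] = -2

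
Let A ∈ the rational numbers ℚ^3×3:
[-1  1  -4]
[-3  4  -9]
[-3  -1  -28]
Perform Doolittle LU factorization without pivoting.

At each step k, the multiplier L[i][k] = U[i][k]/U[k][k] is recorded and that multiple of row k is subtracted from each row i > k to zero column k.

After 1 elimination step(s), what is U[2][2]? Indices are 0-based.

Step 1: pivot at (0,0) is -1.
  row1 ← row1 − (3)·row0  ⇒  L[1][0]=3, U row1=(0, 1, 3)
  row2 ← row2 − (3)·row0  ⇒  L[2][0]=3, U row2=(0, -4, -16)

U[2][2] = -16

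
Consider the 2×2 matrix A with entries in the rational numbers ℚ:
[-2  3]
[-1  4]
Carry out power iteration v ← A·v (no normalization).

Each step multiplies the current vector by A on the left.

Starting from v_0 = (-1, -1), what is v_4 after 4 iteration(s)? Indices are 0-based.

v_0 = (-1, -1).
v_1 = A·v_0 = (-1, -3).
v_2 = A·v_1 = (-7, -11).
v_3 = A·v_2 = (-19, -37).
v_4 = A·v_3 = (-73, -129).

v_4 = (-73, -129)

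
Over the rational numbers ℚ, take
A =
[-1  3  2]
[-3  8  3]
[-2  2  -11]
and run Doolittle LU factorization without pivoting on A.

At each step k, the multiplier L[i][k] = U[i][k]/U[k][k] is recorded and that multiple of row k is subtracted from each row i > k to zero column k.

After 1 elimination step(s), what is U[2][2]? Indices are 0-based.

[col 0] pivot -1
  R1 -= 3*R0 → (0, -1, -3)  (L[1][0] := 3)
  R2 -= 2*R0 → (0, -4, -15)  (L[2][0] := 2)

U[2][2] = -15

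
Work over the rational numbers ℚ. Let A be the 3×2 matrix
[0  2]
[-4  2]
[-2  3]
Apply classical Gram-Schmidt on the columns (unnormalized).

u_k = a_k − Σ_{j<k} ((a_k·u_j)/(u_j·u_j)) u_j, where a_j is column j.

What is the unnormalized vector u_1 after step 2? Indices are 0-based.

u_1 = (2, -4/5, 8/5)

Step 1: u_0 = a_0 = (0, -4, -2).
Step 2: u_1 = a_1 − (-7/10)·u_0 = (2, -4/5, 8/5).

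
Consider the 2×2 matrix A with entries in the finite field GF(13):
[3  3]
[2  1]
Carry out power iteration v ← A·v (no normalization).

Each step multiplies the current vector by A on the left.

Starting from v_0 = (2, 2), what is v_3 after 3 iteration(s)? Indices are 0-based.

v_3 = (5, 8)

v_0 = (2, 2).
v_1 = A·v_0 = (12, 6).
v_2 = A·v_1 = (2, 4).
v_3 = A·v_2 = (5, 8).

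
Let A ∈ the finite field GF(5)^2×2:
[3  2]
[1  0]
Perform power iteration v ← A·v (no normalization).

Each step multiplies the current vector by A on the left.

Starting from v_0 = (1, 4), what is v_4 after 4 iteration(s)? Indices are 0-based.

v_4 = (1, 2)

v_0 = (1, 4).
v_1 = A·v_0 = (1, 1).
v_2 = A·v_1 = (0, 1).
v_3 = A·v_2 = (2, 0).
v_4 = A·v_3 = (1, 2).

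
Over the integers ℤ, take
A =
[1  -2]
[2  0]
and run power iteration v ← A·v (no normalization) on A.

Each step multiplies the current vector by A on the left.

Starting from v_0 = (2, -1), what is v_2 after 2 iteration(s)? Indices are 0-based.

v_2 = (-4, 8)

v_0 = (2, -1).
v_1 = A·v_0 = (4, 4).
v_2 = A·v_1 = (-4, 8).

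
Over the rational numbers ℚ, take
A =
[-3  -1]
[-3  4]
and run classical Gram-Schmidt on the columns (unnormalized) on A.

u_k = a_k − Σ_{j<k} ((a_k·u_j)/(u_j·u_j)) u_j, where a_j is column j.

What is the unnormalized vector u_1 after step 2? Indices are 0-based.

Step 1: u_0 = a_0 = (-3, -3).
Step 2: u_1 = a_1 − (-1/2)·u_0 = (-5/2, 5/2).

u_1 = (-5/2, 5/2)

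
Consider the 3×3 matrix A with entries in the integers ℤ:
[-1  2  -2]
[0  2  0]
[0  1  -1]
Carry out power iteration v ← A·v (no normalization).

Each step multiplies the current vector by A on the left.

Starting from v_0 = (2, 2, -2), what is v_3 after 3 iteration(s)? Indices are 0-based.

v_0 = (2, 2, -2).
v_1 = A·v_0 = (6, 4, 4).
v_2 = A·v_1 = (-6, 8, 0).
v_3 = A·v_2 = (22, 16, 8).

v_3 = (22, 16, 8)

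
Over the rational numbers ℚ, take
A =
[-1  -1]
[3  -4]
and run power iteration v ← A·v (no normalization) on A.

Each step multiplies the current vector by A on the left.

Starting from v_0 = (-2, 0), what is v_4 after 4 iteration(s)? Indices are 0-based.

v_4 = (142, 330)

v_0 = (-2, 0).
v_1 = A·v_0 = (2, -6).
v_2 = A·v_1 = (4, 30).
v_3 = A·v_2 = (-34, -108).
v_4 = A·v_3 = (142, 330).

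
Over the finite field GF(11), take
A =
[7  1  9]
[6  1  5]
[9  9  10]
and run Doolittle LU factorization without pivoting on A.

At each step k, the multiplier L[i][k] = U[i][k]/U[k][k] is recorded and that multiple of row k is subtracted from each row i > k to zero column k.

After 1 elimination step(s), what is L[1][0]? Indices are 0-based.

L[1][0] = 4

[col 0] pivot 7
  R1 -= 4*R0 → (0, 8, 2)  (L[1][0] := 4)
  R2 -= 6*R0 → (0, 3, 0)  (L[2][0] := 6)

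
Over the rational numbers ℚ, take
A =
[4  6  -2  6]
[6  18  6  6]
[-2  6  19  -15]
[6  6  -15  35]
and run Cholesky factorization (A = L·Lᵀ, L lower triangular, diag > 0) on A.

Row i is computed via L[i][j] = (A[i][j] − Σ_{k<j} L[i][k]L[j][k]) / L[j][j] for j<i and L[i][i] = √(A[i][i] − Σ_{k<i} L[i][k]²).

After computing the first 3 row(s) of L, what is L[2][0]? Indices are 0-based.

Step 1: L[0][0] = √(4) = 2.
  L[1][0] = (6) / L[0][0] = 3.
Step 2: L[1][1] = √(9) = 3.
  L[2][0] = (-2) / L[0][0] = -1.
  L[2][1] = (9) / L[1][1] = 3.
Step 3: L[2][2] = √(9) = 3.

L[2][0] = -1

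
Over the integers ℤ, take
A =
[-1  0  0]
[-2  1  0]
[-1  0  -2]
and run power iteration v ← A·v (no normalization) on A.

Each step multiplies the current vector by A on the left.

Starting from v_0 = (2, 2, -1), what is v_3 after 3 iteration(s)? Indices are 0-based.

v_3 = (-2, -2, -6)

v_0 = (2, 2, -1).
v_1 = A·v_0 = (-2, -2, 0).
v_2 = A·v_1 = (2, 2, 2).
v_3 = A·v_2 = (-2, -2, -6).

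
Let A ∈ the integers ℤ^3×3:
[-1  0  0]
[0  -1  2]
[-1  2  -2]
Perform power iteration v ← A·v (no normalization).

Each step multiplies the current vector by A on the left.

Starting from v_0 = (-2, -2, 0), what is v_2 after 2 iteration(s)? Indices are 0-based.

v_2 = (-2, -6, 6)

v_0 = (-2, -2, 0).
v_1 = A·v_0 = (2, 2, -2).
v_2 = A·v_1 = (-2, -6, 6).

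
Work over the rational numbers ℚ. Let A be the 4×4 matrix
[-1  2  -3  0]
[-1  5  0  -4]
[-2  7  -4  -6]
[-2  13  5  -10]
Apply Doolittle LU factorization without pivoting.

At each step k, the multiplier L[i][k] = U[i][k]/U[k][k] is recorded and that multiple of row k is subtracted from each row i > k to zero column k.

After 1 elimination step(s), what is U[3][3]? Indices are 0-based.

[col 0] pivot -1
  R1 -= 1*R0 → (0, 3, 3, -4)  (L[1][0] := 1)
  R2 -= 2*R0 → (0, 3, 2, -6)  (L[2][0] := 2)
  R3 -= 2*R0 → (0, 9, 11, -10)  (L[3][0] := 2)

U[3][3] = -10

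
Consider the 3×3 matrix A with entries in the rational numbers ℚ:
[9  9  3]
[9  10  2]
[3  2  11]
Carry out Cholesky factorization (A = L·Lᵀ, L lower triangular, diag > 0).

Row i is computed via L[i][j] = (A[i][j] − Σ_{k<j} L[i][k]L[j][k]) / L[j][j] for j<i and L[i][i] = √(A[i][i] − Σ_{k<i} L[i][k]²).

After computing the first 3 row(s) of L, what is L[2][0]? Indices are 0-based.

Step 1: L[0][0] = √(9) = 3.
  L[1][0] = (9) / L[0][0] = 3.
Step 2: L[1][1] = √(1) = 1.
  L[2][0] = (3) / L[0][0] = 1.
  L[2][1] = (-1) / L[1][1] = -1.
Step 3: L[2][2] = √(9) = 3.

L[2][0] = 1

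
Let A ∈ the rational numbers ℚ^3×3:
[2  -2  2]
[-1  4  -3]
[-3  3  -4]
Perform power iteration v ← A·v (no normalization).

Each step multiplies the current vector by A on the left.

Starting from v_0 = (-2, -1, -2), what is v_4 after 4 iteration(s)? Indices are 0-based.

v_0 = (-2, -1, -2).
v_1 = A·v_0 = (-6, 4, 11).
v_2 = A·v_1 = (2, -11, -14).
v_3 = A·v_2 = (-2, -4, 17).
v_4 = A·v_3 = (38, -65, -74).

v_4 = (38, -65, -74)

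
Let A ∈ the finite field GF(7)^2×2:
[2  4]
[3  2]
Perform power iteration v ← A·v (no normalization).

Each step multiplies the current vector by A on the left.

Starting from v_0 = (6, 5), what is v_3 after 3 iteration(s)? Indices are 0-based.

v_0 = (6, 5).
v_1 = A·v_0 = (4, 0).
v_2 = A·v_1 = (1, 5).
v_3 = A·v_2 = (1, 6).

v_3 = (1, 6)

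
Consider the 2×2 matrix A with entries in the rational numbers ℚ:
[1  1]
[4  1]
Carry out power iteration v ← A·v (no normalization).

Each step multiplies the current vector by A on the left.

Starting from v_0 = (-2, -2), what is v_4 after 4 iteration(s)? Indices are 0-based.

v_4 = (-122, -242)

v_0 = (-2, -2).
v_1 = A·v_0 = (-4, -10).
v_2 = A·v_1 = (-14, -26).
v_3 = A·v_2 = (-40, -82).
v_4 = A·v_3 = (-122, -242).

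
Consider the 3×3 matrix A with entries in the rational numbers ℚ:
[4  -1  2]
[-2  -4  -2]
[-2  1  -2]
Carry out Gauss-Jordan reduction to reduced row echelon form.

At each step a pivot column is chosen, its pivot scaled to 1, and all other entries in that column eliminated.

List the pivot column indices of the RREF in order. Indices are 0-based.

pivot columns: 0, 1, 2

pivot(0,0)=4: scale R0 → (1, -1/4, 1/2)
  clear (1,0): R1 −= (-2)R0 → (0, -9/2, -1)
  clear (2,0): R2 −= (-2)R0 → (0, 1/2, -1)
pivot(1,1)=-9/2: scale R1 → (0, 1, 2/9)
  clear (0,1): R0 −= (-1/4)R1 → (1, 0, 5/9)
  clear (2,1): R2 −= (1/2)R1 → (0, 0, -10/9)
pivot(2,2)=-10/9: scale R2 → (0, 0, 1)
  clear (0,2): R0 −= (5/9)R2 → (1, 0, 0)
  clear (1,2): R1 −= (2/9)R2 → (0, 1, 0)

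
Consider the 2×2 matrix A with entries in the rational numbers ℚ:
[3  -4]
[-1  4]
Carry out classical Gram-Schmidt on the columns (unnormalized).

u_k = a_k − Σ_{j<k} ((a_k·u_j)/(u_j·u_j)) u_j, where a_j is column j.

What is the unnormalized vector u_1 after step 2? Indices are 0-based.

u_1 = (4/5, 12/5)

Step 1: u_0 = a_0 = (3, -1).
Step 2: u_1 = a_1 − (-8/5)·u_0 = (4/5, 12/5).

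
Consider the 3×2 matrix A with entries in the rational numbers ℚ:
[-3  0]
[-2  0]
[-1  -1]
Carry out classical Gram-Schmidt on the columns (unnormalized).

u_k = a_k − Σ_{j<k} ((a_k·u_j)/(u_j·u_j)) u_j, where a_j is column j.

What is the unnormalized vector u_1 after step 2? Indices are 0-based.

u_1 = (3/14, 1/7, -13/14)

Step 1: u_0 = a_0 = (-3, -2, -1).
Step 2: u_1 = a_1 − (1/14)·u_0 = (3/14, 1/7, -13/14).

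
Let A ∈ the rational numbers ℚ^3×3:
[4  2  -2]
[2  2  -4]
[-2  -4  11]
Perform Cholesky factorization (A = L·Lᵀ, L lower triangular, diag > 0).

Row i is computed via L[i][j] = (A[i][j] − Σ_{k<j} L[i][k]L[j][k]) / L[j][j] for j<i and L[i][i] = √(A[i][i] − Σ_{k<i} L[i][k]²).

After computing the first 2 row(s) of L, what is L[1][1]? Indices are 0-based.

Step 1: L[0][0] = √(4) = 2.
  L[1][0] = (2) / L[0][0] = 1.
Step 2: L[1][1] = √(1) = 1.

L[1][1] = 1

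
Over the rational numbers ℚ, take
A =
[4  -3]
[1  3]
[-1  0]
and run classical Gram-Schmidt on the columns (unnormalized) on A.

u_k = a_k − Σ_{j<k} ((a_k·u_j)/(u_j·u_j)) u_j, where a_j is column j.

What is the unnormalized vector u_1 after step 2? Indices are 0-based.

u_1 = (-1, 7/2, -1/2)

Step 1: u_0 = a_0 = (4, 1, -1).
Step 2: u_1 = a_1 − (-1/2)·u_0 = (-1, 7/2, -1/2).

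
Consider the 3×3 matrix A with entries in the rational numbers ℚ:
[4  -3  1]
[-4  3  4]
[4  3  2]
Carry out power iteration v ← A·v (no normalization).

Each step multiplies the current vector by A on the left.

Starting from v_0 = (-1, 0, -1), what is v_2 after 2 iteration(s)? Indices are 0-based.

v_2 = (-26, -4, -32)

v_0 = (-1, 0, -1).
v_1 = A·v_0 = (-5, 0, -6).
v_2 = A·v_1 = (-26, -4, -32).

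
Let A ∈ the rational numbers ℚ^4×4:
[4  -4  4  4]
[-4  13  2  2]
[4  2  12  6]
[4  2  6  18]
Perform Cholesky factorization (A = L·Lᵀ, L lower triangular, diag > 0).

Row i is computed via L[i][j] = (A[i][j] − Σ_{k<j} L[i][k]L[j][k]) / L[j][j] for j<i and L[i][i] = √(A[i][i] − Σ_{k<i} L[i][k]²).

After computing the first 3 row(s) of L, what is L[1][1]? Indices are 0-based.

L[1][1] = 3

Step 1: L[0][0] = √(4) = 2.
  L[1][0] = (-4) / L[0][0] = -2.
Step 2: L[1][1] = √(9) = 3.
  L[2][0] = (4) / L[0][0] = 2.
  L[2][1] = (6) / L[1][1] = 2.
Step 3: L[2][2] = √(4) = 2.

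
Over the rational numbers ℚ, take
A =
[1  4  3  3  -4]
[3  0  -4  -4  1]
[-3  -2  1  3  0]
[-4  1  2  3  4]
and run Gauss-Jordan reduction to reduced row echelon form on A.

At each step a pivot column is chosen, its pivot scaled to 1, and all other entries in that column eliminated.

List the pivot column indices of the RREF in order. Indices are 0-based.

step 1: normalize row 0 (÷1) = (1, 4, 3, 3, -4)
  row 1: subtract 3×row0 = (0, -12, -13, -13, 13)
  row 2: subtract -3×row0 = (0, 10, 10, 12, -12)
  row 3: subtract -4×row0 = (0, 17, 14, 15, -12)
step 2: normalize row 1 (÷-12) = (0, 1, 13/12, 13/12, -13/12)
  row 0: subtract 4×row1 = (1, 0, -4/3, -4/3, 1/3)
  row 2: subtract 10×row1 = (0, 0, -5/6, 7/6, -7/6)
  row 3: subtract 17×row1 = (0, 0, -53/12, -41/12, 77/12)
step 3: normalize row 2 (÷-5/6) = (0, 0, 1, -7/5, 7/5)
  row 0: subtract -4/3×row2 = (1, 0, 0, -16/5, 11/5)
  row 1: subtract 13/12×row2 = (0, 1, 0, 13/5, -13/5)
  row 3: subtract -53/12×row2 = (0, 0, 0, -48/5, 63/5)
step 4: normalize row 3 (÷-48/5) = (0, 0, 0, 1, -21/16)
  row 0: subtract -16/5×row3 = (1, 0, 0, 0, -2)
  row 1: subtract 13/5×row3 = (0, 1, 0, 0, 13/16)
  row 2: subtract -7/5×row3 = (0, 0, 1, 0, -7/16)

pivot columns: 0, 1, 2, 3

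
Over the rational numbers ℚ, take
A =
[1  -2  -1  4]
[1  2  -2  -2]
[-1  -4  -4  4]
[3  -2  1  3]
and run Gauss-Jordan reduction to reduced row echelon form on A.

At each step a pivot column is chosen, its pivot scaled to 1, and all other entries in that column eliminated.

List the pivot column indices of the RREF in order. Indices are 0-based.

[1] R0 /= 1  ⇒  (1, -2, -1, 4)
     R1 -= 1·R0  ⇒  (0, 4, -1, -6)
     R2 -= -1·R0  ⇒  (0, -6, -5, 8)
     R3 -= 3·R0  ⇒  (0, 4, 4, -9)
[2] R1 /= 4  ⇒  (0, 1, -1/4, -3/2)
     R0 -= -2·R1  ⇒  (1, 0, -3/2, 1)
     R2 -= -6·R1  ⇒  (0, 0, -13/2, -1)
     R3 -= 4·R1  ⇒  (0, 0, 5, -3)
[3] R2 /= -13/2  ⇒  (0, 0, 1, 2/13)
     R0 -= -3/2·R2  ⇒  (1, 0, 0, 16/13)
     R1 -= -1/4·R2  ⇒  (0, 1, 0, -19/13)
     R3 -= 5·R2  ⇒  (0, 0, 0, -49/13)
[4] R3 /= -49/13  ⇒  (0, 0, 0, 1)
     R0 -= 16/13·R3  ⇒  (1, 0, 0, 0)
     R1 -= -19/13·R3  ⇒  (0, 1, 0, 0)
     R2 -= 2/13·R3  ⇒  (0, 0, 1, 0)

pivot columns: 0, 1, 2, 3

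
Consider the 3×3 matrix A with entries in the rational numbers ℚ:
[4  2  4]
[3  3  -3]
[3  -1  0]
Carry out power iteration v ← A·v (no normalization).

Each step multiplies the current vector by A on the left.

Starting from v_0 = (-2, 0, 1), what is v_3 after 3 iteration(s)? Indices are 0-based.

v_0 = (-2, 0, 1).
v_1 = A·v_0 = (-4, -9, -6).
v_2 = A·v_1 = (-58, -21, -3).
v_3 = A·v_2 = (-286, -228, -153).

v_3 = (-286, -228, -153)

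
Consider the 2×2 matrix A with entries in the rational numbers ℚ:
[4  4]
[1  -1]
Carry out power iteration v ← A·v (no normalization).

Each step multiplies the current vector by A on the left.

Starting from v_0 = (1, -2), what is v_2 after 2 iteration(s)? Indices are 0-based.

v_0 = (1, -2).
v_1 = A·v_0 = (-4, 3).
v_2 = A·v_1 = (-4, -7).

v_2 = (-4, -7)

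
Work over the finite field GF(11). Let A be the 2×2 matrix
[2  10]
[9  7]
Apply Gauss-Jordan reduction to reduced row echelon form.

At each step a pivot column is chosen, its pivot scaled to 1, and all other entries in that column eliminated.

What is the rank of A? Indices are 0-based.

rank = 2

pivot(0,0)=2: scale R0 → (1, 5)
  clear (1,0): R1 −= (9)R0 → (0, 6)
pivot(1,1)=6: scale R1 → (0, 1)
  clear (0,1): R0 −= (5)R1 → (1, 0)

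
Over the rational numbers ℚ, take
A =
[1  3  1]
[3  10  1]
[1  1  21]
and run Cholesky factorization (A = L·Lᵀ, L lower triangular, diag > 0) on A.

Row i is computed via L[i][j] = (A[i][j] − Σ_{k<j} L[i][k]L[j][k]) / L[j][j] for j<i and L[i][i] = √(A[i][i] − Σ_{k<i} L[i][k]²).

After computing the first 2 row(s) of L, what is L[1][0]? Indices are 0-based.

Step 1: L[0][0] = √(1) = 1.
  L[1][0] = (3) / L[0][0] = 3.
Step 2: L[1][1] = √(1) = 1.

L[1][0] = 3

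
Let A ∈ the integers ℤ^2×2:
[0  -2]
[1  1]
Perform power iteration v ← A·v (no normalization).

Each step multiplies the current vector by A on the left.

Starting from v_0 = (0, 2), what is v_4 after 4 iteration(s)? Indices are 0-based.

v_4 = (12, -2)

v_0 = (0, 2).
v_1 = A·v_0 = (-4, 2).
v_2 = A·v_1 = (-4, -2).
v_3 = A·v_2 = (4, -6).
v_4 = A·v_3 = (12, -2).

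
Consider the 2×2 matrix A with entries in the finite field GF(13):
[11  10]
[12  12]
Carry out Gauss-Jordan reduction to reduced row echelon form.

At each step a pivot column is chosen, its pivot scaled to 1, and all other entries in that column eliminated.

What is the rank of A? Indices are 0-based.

pivot(0,0)=11: scale R0 → (1, 8)
  clear (1,0): R1 −= (12)R0 → (0, 7)
pivot(1,1)=7: scale R1 → (0, 1)
  clear (0,1): R0 −= (8)R1 → (1, 0)

rank = 2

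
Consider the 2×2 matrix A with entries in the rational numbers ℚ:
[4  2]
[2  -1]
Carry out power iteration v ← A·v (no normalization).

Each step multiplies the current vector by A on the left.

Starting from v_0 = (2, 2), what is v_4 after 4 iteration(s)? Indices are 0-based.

v_0 = (2, 2).
v_1 = A·v_0 = (12, 2).
v_2 = A·v_1 = (52, 22).
v_3 = A·v_2 = (252, 82).
v_4 = A·v_3 = (1172, 422).

v_4 = (1172, 422)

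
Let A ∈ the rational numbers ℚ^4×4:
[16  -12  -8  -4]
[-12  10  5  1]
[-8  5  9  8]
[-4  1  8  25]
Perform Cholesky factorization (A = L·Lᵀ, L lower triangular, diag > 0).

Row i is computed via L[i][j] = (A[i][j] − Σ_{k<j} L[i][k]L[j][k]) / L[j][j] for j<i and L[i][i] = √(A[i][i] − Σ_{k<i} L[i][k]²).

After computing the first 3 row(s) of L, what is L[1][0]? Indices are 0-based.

L[1][0] = -3

Step 1: L[0][0] = √(16) = 4.
  L[1][0] = (-12) / L[0][0] = -3.
Step 2: L[1][1] = √(1) = 1.
  L[2][0] = (-8) / L[0][0] = -2.
  L[2][1] = (-1) / L[1][1] = -1.
Step 3: L[2][2] = √(4) = 2.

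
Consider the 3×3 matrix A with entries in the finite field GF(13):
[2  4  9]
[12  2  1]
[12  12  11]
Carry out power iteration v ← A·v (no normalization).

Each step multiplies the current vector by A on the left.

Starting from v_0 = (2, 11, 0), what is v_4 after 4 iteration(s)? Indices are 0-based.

v_4 = (12, 0, 5)

v_0 = (2, 11, 0).
v_1 = A·v_0 = (9, 7, 0).
v_2 = A·v_1 = (7, 5, 10).
v_3 = A·v_2 = (7, 0, 7).
v_4 = A·v_3 = (12, 0, 5).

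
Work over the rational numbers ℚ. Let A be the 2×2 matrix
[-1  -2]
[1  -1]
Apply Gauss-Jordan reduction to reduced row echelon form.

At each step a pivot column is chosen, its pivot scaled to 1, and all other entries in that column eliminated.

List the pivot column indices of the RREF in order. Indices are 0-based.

step 1: normalize row 0 (÷-1) = (1, 2)
  row 1: subtract 1×row0 = (0, -3)
step 2: normalize row 1 (÷-3) = (0, 1)
  row 0: subtract 2×row1 = (1, 0)

pivot columns: 0, 1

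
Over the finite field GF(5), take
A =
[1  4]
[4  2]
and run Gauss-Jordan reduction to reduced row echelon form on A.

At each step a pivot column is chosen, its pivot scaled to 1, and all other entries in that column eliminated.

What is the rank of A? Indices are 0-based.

step 1: normalize row 0 (÷1) = (1, 4)
  row 1: subtract 4×row0 = (0, 1)
step 2: normalize row 1 (÷1) = (0, 1)
  row 0: subtract 4×row1 = (1, 0)

rank = 2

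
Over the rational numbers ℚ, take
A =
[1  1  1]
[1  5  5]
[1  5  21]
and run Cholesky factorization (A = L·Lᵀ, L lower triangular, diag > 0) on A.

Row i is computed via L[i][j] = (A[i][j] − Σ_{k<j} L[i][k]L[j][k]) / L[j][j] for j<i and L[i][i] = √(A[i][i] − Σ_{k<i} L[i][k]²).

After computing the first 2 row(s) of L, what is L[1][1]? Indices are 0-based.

L[1][1] = 2

Step 1: L[0][0] = √(1) = 1.
  L[1][0] = (1) / L[0][0] = 1.
Step 2: L[1][1] = √(4) = 2.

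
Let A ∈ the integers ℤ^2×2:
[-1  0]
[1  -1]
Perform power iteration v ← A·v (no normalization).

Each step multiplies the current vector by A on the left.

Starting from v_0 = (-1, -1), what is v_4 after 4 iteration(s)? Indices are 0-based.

v_4 = (-1, 3)

v_0 = (-1, -1).
v_1 = A·v_0 = (1, 0).
v_2 = A·v_1 = (-1, 1).
v_3 = A·v_2 = (1, -2).
v_4 = A·v_3 = (-1, 3).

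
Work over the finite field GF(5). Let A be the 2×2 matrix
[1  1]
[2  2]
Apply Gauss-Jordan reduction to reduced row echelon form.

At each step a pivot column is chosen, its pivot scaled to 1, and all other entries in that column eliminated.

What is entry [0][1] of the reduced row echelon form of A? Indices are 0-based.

step 1: normalize row 0 (÷1) = (1, 1)
  row 1: subtract 2×row0 = (0, 0)
skip col 1 (zero from row 1)

M[0][1] = 1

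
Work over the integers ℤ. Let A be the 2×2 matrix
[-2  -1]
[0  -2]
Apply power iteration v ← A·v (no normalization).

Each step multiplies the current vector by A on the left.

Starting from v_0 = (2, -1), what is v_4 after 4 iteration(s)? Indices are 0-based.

v_4 = (0, -16)

v_0 = (2, -1).
v_1 = A·v_0 = (-3, 2).
v_2 = A·v_1 = (4, -4).
v_3 = A·v_2 = (-4, 8).
v_4 = A·v_3 = (0, -16).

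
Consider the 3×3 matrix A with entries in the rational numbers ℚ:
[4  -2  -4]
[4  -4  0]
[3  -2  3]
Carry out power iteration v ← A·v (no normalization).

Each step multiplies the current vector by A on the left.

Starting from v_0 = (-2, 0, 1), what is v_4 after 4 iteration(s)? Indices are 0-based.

v_4 = (764, 336, -109)

v_0 = (-2, 0, 1).
v_1 = A·v_0 = (-12, -8, -3).
v_2 = A·v_1 = (-20, -16, -29).
v_3 = A·v_2 = (68, -16, -115).
v_4 = A·v_3 = (764, 336, -109).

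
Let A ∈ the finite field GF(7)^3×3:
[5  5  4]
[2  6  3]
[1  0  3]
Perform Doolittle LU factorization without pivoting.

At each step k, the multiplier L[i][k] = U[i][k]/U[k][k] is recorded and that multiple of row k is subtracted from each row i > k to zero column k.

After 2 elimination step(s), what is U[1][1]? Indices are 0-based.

U[1][1] = 4

[col 0] pivot 5
  R1 -= 6*R0 → (0, 4, 0)  (L[1][0] := 6)
  R2 -= 3*R0 → (0, 6, 5)  (L[2][0] := 3)
[col 1] pivot 4
  R2 -= 5*R1 → (0, 0, 5)  (L[2][1] := 5)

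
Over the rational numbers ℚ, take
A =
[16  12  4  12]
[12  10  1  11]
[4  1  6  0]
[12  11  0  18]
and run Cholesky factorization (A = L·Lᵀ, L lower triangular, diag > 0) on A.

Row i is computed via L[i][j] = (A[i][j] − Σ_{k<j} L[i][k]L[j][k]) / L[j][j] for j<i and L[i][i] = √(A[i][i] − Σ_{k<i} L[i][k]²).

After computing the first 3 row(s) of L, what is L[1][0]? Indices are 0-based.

Step 1: L[0][0] = √(16) = 4.
  L[1][0] = (12) / L[0][0] = 3.
Step 2: L[1][1] = √(1) = 1.
  L[2][0] = (4) / L[0][0] = 1.
  L[2][1] = (-2) / L[1][1] = -2.
Step 3: L[2][2] = √(1) = 1.

L[1][0] = 3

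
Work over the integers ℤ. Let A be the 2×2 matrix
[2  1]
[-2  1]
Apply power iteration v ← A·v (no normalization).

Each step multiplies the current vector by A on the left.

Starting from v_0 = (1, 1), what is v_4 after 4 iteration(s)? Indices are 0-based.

v_4 = (-11, -23)

v_0 = (1, 1).
v_1 = A·v_0 = (3, -1).
v_2 = A·v_1 = (5, -7).
v_3 = A·v_2 = (3, -17).
v_4 = A·v_3 = (-11, -23).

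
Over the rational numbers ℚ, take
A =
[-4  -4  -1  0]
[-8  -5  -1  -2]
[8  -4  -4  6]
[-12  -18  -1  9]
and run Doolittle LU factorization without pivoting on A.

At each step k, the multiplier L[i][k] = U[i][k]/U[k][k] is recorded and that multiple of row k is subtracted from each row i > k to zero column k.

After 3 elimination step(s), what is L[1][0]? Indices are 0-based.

k=0: U[0][0]=-4
  eliminate (1,0): mult=2, new row 1: (0, 3, 1, -2); set L[1][0]=2
  eliminate (2,0): mult=-2, new row 2: (0, -12, -6, 6); set L[2][0]=-2
  eliminate (3,0): mult=3, new row 3: (0, -6, 2, 9); set L[3][0]=3
k=1: U[1][1]=3
  eliminate (2,1): mult=-4, new row 2: (0, 0, -2, -2); set L[2][1]=-4
  eliminate (3,1): mult=-2, new row 3: (0, 0, 4, 5); set L[3][1]=-2
k=2: U[2][2]=-2
  eliminate (3,2): mult=-2, new row 3: (0, 0, 0, 1); set L[3][2]=-2

L[1][0] = 2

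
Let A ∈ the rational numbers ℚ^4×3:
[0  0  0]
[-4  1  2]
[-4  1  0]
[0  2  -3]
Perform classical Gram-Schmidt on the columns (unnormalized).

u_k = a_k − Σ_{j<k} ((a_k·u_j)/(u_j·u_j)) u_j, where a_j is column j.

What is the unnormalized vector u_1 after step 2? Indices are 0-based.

Step 1: u_0 = a_0 = (0, -4, -4, 0).
Step 2: u_1 = a_1 − (-1/4)·u_0 = (0, 0, 0, 2).

u_1 = (0, 0, 0, 2)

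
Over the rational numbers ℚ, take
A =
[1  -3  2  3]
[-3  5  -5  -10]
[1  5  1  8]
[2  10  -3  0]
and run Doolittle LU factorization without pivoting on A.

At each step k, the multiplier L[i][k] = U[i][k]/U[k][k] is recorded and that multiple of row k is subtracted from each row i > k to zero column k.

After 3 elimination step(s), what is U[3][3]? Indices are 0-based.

U[3][3] = -1

[col 0] pivot 1
  R1 -= -3*R0 → (0, -4, 1, -1)  (L[1][0] := -3)
  R2 -= 1*R0 → (0, 8, -1, 5)  (L[2][0] := 1)
  R3 -= 2*R0 → (0, 16, -7, -6)  (L[3][0] := 2)
[col 1] pivot -4
  R2 -= -2*R1 → (0, 0, 1, 3)  (L[2][1] := -2)
  R3 -= -4*R1 → (0, 0, -3, -10)  (L[3][1] := -4)
[col 2] pivot 1
  R3 -= -3*R2 → (0, 0, 0, -1)  (L[3][2] := -3)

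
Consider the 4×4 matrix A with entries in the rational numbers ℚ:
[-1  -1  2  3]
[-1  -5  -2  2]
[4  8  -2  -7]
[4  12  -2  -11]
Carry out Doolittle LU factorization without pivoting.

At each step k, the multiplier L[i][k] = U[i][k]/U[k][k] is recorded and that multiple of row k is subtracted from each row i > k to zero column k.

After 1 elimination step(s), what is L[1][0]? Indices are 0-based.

L[1][0] = 1

k=0: U[0][0]=-1
  eliminate (1,0): mult=1, new row 1: (0, -4, -4, -1); set L[1][0]=1
  eliminate (2,0): mult=-4, new row 2: (0, 4, 6, 5); set L[2][0]=-4
  eliminate (3,0): mult=-4, new row 3: (0, 8, 6, 1); set L[3][0]=-4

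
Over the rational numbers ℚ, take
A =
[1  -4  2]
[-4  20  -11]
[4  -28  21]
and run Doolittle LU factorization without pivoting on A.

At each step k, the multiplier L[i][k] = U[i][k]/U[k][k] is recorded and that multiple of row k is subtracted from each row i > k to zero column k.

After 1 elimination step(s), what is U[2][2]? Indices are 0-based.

U[2][2] = 13

[col 0] pivot 1
  R1 -= -4*R0 → (0, 4, -3)  (L[1][0] := -4)
  R2 -= 4*R0 → (0, -12, 13)  (L[2][0] := 4)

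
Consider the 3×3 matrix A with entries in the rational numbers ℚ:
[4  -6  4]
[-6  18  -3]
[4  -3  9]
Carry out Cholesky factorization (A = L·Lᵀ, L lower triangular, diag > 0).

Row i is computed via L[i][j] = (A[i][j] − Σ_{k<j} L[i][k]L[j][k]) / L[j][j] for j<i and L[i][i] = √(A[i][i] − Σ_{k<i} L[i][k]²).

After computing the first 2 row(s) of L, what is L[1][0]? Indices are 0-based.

Step 1: L[0][0] = √(4) = 2.
  L[1][0] = (-6) / L[0][0] = -3.
Step 2: L[1][1] = √(9) = 3.

L[1][0] = -3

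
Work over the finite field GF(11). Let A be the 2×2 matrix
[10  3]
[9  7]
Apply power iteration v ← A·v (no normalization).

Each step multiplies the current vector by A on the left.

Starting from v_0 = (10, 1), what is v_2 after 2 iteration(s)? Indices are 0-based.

v_2 = (1, 0)

v_0 = (10, 1).
v_1 = A·v_0 = (4, 9).
v_2 = A·v_1 = (1, 0).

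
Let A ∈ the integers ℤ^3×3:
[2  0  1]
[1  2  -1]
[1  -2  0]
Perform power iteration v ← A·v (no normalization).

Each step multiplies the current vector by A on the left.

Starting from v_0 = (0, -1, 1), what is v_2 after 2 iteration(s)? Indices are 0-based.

v_2 = (4, -7, 7)

v_0 = (0, -1, 1).
v_1 = A·v_0 = (1, -3, 2).
v_2 = A·v_1 = (4, -7, 7).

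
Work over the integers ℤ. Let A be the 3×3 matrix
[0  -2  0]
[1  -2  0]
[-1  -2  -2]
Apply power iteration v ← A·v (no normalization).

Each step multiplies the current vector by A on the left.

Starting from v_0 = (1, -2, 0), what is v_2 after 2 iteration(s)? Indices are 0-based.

v_2 = (-10, -6, -20)

v_0 = (1, -2, 0).
v_1 = A·v_0 = (4, 5, 3).
v_2 = A·v_1 = (-10, -6, -20).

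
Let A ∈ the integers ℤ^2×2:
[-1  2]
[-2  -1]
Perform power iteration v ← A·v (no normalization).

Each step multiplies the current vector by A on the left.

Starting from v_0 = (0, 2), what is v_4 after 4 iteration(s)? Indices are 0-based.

v_4 = (48, -14)

v_0 = (0, 2).
v_1 = A·v_0 = (4, -2).
v_2 = A·v_1 = (-8, -6).
v_3 = A·v_2 = (-4, 22).
v_4 = A·v_3 = (48, -14).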